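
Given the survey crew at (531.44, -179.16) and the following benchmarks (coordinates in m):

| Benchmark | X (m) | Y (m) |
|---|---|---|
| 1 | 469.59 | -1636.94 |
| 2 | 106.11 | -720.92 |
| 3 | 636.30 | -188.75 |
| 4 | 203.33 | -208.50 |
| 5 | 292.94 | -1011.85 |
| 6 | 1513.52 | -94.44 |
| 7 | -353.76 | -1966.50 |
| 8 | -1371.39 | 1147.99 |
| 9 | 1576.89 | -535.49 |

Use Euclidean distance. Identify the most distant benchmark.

8

Distances from (531.44, -179.16):
1: √((-61.85)² + (-1457.78)²) = √(3825.4225 + 2125122.5284) = 1459.09 m
2: √((-425.33)² + (-541.76)²) = √(180905.6089 + 293503.8976) = 688.77 m
3: √((104.86)² + (-9.59)²) = √(10995.6196 + 91.9681) = 105.30 m
4: √((-328.11)² + (-29.34)²) = √(107656.1721 + 860.8356) = 329.42 m
5: √((-238.50)² + (-832.69)²) = √(56882.2500 + 693372.6361) = 866.17 m
6: √((982.08)² + (84.72)²) = √(964481.1264 + 7177.4784) = 985.73 m
7: √((-885.20)² + (-1787.34)²) = √(783579.0400 + 3194584.2756) = 1994.53 m
8: √((-1902.83)² + (1327.15)²) = √(3620762.0089 + 1761327.1225) = 2319.93 m
9: √((1045.45)² + (-356.33)²) = √(1092965.7025 + 126971.0689) = 1104.51 m
Maximum: 8 at 2319.93 m.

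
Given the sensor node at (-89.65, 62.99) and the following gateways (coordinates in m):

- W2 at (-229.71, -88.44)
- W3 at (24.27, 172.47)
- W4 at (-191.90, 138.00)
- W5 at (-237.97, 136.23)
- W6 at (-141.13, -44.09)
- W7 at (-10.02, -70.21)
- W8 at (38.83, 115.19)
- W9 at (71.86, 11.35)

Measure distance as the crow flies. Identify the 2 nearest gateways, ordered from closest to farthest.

Distances from (-89.65, 62.99):
W2: √((-140.06)² + (-151.43)²) = √(19616.8036 + 22931.0449) = 206.27 m
W3: √((113.92)² + (109.48)²) = √(12977.7664 + 11985.8704) = 158.00 m
W4: √((-102.25)² + (75.01)²) = √(10455.0625 + 5626.5001) = 126.81 m
W5: √((-148.32)² + (73.24)²) = √(21998.8224 + 5364.0976) = 165.42 m
W6: √((-51.48)² + (-107.08)²) = √(2650.1904 + 11466.1264) = 118.81 m
W7: √((79.63)² + (-133.20)²) = √(6340.9369 + 17742.2400) = 155.19 m
W8: √((128.48)² + (52.20)²) = √(16507.1104 + 2724.8400) = 138.68 m
W9: √((161.51)² + (-51.64)²) = √(26085.4801 + 2666.6896) = 169.56 m
Sorted: W6 (118.81 m) < W4 (126.81 m) < W8 (138.68 m) < W7 (155.19 m) < …

W6, W4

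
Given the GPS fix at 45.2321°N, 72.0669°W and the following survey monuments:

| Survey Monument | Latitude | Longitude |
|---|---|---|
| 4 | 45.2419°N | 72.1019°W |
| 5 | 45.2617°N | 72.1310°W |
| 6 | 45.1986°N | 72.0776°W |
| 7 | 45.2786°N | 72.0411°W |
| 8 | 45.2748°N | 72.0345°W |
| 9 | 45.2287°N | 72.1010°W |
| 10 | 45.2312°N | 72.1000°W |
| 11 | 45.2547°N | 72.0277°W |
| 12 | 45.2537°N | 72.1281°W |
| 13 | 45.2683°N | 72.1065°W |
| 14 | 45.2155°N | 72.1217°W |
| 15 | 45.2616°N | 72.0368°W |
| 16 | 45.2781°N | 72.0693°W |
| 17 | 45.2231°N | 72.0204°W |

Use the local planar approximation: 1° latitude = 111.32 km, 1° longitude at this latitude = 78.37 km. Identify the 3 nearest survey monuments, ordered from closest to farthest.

Distances from 45.2321°N, 72.0669°W:
4: √((0.0098·111.32)² + (-0.0350·78.37)²) = √(1.190141 + 7.523775) = 2.9519 km
5: √((0.0296·111.32)² + (-0.0641·78.37)²) = √(10.857499 + 25.235723) = 6.0078 km
6: √((-0.0335·111.32)² + (-0.0107·78.37)²) = √(13.907082 + 0.703181) = 3.8223 km
7: √((0.0465·111.32)² + (0.0258·78.37)²) = √(26.794910 + 4.088266) = 5.5573 km
8: √((0.0427·111.32)² + (0.0324·78.37)²) = √(22.594469 + 6.447476) = 5.3891 km
9: √((-0.0034·111.32)² + (-0.0341·78.37)²) = √(0.143253 + 7.141813) = 2.6991 km
10: √((-0.0009·111.32)² + (-0.0331·78.37)²) = √(0.010038 + 6.729080) = 2.5960 km
11: √((0.0226·111.32)² + (0.0392·78.37)²) = √(6.329411 + 9.437823) = 3.9708 km
12: √((0.0216·111.32)² + (-0.0612·78.37)²) = √(5.781678 + 23.003957) = 5.3652 km
13: √((0.0362·111.32)² + (-0.0396·78.37)²) = √(16.239159 + 9.631414) = 5.0863 km
14: √((-0.0166·111.32)² + (-0.0548·78.37)²) = √(3.414779 + 18.444242) = 4.6754 km
15: √((0.0295·111.32)² + (0.0301·78.37)²) = √(10.784262 + 5.564584) = 4.0434 km
16: √((0.0460·111.32)² + (-0.0024·78.37)²) = √(26.221773 + 0.035377) = 5.1242 km
17: √((-0.0090·111.32)² + (0.0465·78.37)²) = √(1.003764 + 13.280230) = 3.7794 km
Sorted: 10 (2.5960 km) < 9 (2.6991 km) < 4 (2.9519 km) < 17 (3.7794 km) < 6 (3.8223 km) < …

10, 9, 4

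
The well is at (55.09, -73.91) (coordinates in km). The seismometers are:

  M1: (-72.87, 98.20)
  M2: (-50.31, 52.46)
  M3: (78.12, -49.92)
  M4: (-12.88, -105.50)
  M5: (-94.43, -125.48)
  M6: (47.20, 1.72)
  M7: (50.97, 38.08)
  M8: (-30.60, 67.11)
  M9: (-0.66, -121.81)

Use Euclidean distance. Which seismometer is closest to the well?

M3

Distances from (55.09, -73.91):
M1: √((-127.96)² + (172.11)²) = √(16373.7616 + 29621.8521) = 214.47 km
M2: √((-105.40)² + (126.37)²) = √(11109.1600 + 15969.3769) = 164.56 km
M3: √((23.03)² + (23.99)²) = √(530.3809 + 575.5201) = 33.26 km
M4: √((-67.97)² + (-31.59)²) = √(4619.9209 + 997.9281) = 74.95 km
M5: √((-149.52)² + (-51.57)²) = √(22356.2304 + 2659.4649) = 158.16 km
M6: √((-7.89)² + (75.63)²) = √(62.2521 + 5719.8969) = 76.04 km
M7: √((-4.12)² + (111.99)²) = √(16.9744 + 12541.7601) = 112.07 km
M8: √((-85.69)² + (141.02)²) = √(7342.7761 + 19886.6404) = 165.01 km
M9: √((-55.75)² + (-47.90)²) = √(3108.0625 + 2294.4100) = 73.50 km
Minimum: M3 at 33.26 km.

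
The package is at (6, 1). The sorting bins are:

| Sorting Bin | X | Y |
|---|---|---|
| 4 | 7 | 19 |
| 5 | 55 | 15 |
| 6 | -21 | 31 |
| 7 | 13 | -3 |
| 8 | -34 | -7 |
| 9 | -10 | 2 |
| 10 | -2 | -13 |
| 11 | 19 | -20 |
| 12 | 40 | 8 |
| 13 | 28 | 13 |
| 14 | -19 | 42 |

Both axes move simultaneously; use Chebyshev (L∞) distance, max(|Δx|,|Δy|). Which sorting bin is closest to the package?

Distances from (6, 1):
4: 18
5: 49
6: 30
7: 7
8: 40
9: 16
10: 14
11: 21
12: 34
13: 22
14: 41
Minimum: 7 at 7.

7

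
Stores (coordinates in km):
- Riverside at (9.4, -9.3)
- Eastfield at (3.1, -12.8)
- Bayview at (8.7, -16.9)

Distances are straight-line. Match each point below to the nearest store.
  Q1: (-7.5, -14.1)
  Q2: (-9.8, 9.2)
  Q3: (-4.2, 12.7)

Q1→Eastfield; Q2→Eastfield; Q3→Riverside

Q1 at (-7.5, -14.1):
  Riverside: √((16.9)² + (4.8)²) = √(285.610 + 23.040) = 17.6 km
  Eastfield: √((10.6)² + (1.3)²) = √(112.360 + 1.690) = 10.7 km
  Bayview: √((16.2)² + (-2.8)²) = √(262.440 + 7.840) = 16.4 km
  → nearest: Eastfield (10.7 km)
Q2 at (-9.8, 9.2):
  Riverside: √((19.2)² + (-18.5)²) = √(368.640 + 342.250) = 26.7 km
  Eastfield: √((12.9)² + (-22.0)²) = √(166.410 + 484.000) = 25.5 km
  Bayview: √((18.5)² + (-26.1)²) = √(342.250 + 681.210) = 32.0 km
  → nearest: Eastfield (25.5 km)
Q3 at (-4.2, 12.7):
  Riverside: √((13.6)² + (-22.0)²) = √(184.960 + 484.000) = 25.9 km
  Eastfield: √((7.3)² + (-25.5)²) = √(53.290 + 650.250) = 26.5 km
  Bayview: √((12.9)² + (-29.6)²) = √(166.410 + 876.160) = 32.3 km
  → nearest: Riverside (25.9 km)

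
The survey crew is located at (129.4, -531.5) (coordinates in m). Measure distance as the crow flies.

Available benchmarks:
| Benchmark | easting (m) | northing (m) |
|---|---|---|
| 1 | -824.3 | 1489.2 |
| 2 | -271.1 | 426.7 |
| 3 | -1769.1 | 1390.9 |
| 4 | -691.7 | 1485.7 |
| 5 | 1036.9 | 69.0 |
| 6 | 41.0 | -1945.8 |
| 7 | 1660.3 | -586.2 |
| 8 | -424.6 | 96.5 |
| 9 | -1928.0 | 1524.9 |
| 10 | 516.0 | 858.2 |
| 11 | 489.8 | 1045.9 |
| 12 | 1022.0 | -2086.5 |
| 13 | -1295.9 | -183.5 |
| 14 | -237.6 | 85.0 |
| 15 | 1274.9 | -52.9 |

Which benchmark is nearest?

Distances from (129.4, -531.5):
1: √((-953.7)² + (2020.7)²) = √(909543.690 + 4083228.490) = 2234.5 m
2: √((-400.5)² + (958.2)²) = √(160400.250 + 918147.240) = 1038.5 m
3: √((-1898.5)² + (1922.4)²) = √(3604302.250 + 3695621.760) = 2701.8 m
4: √((-821.1)² + (2017.2)²) = √(674205.210 + 4069095.840) = 2177.9 m
5: √((907.5)² + (600.5)²) = √(823556.250 + 360600.250) = 1088.2 m
6: √((-88.4)² + (-1414.3)²) = √(7814.560 + 2000244.490) = 1417.1 m
7: √((1530.9)² + (-54.7)²) = √(2343654.810 + 2992.090) = 1531.9 m
8: √((-554.0)² + (628.0)²) = √(306916.000 + 394384.000) = 837.4 m
9: √((-2057.4)² + (2056.4)²) = √(4232894.760 + 4228780.960) = 2908.9 m
10: √((386.6)² + (1389.7)²) = √(149459.560 + 1931266.090) = 1442.5 m
11: √((360.4)² + (1577.4)²) = √(129888.160 + 2488190.760) = 1618.0 m
12: √((892.6)² + (-1555.0)²) = √(796734.760 + 2418025.000) = 1793.0 m
13: √((-1425.3)² + (348.0)²) = √(2031480.090 + 121104.000) = 1467.2 m
14: √((-367.0)² + (616.5)²) = √(134689.000 + 380072.250) = 717.5 m
15: √((1145.5)² + (478.6)²) = √(1312170.250 + 229057.960) = 1241.5 m
Minimum: 14 at 717.5 m.

14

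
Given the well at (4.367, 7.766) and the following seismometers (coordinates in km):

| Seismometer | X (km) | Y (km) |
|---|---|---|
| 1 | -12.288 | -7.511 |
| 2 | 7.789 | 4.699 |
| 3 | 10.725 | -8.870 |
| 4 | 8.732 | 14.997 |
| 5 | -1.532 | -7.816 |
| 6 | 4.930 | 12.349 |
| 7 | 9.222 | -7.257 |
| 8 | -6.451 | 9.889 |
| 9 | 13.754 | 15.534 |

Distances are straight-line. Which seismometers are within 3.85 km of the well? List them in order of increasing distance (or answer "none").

Distances from (4.367, 7.766):
1: 22.600 km
2: 4.595 km
3: 17.810 km
4: 8.446 km
5: 16.661 km
6: 4.617 km
7: 15.788 km
8: 11.024 km
9: 12.184 km
Threshold 3.85 km: none within range.

none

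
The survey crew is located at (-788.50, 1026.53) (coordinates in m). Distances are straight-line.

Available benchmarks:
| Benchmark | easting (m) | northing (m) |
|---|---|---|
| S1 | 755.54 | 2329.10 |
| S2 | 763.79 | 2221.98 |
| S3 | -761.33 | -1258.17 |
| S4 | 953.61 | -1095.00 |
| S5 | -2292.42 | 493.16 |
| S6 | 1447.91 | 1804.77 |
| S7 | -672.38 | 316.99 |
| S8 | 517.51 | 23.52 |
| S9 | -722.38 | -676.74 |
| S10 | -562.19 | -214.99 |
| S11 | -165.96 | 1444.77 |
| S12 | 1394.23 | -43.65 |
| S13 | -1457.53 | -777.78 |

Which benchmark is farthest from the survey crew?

Distances from (-788.50, 1026.53):
S1: √((1544.04)² + (1302.57)²) = √(2384059.5216 + 1696688.6049) = 2020.09 m
S2: √((1552.29)² + (1195.45)²) = √(2409604.2441 + 1429100.7025) = 1959.26 m
S3: √((27.17)² + (-2284.70)²) = √(738.2089 + 5219854.0900) = 2284.86 m
S4: √((1742.11)² + (-2121.53)²) = √(3034947.2521 + 4500889.5409) = 2745.15 m
S5: √((-1503.92)² + (-533.37)²) = √(2261775.3664 + 284483.5569) = 1595.70 m
S6: √((2236.41)² + (778.24)²) = √(5001529.6881 + 605657.4976) = 2367.95 m
S7: √((116.12)² + (-709.54)²) = √(13483.8544 + 503447.0116) = 718.98 m
S8: √((1306.01)² + (-1003.01)²) = √(1705662.1201 + 1006029.0601) = 1646.72 m
S9: √((66.12)² + (-1703.27)²) = √(4371.8544 + 2901128.6929) = 1704.55 m
S10: √((226.31)² + (-1241.52)²) = √(51216.2161 + 1541371.9104) = 1261.98 m
S11: √((622.54)² + (418.24)²) = √(387556.0516 + 174924.6976) = 749.99 m
S12: √((2182.73)² + (-1070.18)²) = √(4764310.2529 + 1145285.2324) = 2430.97 m
S13: √((-669.03)² + (-1804.31)²) = √(447601.1409 + 3255534.5761) = 1924.35 m
Maximum: S4 at 2745.15 m.

S4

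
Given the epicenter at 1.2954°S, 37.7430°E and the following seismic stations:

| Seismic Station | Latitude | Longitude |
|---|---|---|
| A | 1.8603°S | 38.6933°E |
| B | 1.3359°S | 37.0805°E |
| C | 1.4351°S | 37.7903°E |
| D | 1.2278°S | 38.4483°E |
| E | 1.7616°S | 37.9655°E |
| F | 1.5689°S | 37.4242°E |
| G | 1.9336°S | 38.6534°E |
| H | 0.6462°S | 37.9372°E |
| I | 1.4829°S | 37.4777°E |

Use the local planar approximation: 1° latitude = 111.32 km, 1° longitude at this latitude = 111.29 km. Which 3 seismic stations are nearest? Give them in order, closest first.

C, I, F

Distances from 1.2954°S, 37.7430°E:
A: √((-0.5649·111.32)² + (0.9503·111.29)²) = √(3954.481469 + 11184.942179) = 123.0424 km
B: √((-0.0405·111.32)² + (-0.6625·111.29)²) = √(20.326212 + 5436.057603) = 73.8673 km
C: √((-0.1397·111.32)² + (0.0473·111.29)²) = √(241.846166 + 27.709875) = 16.4182 km
D: √((0.0676·111.32)² + (0.7053·111.29)²) = √(56.629117 + 6161.125460) = 78.8527 km
E: √((-0.4662·111.32)² + (0.2225·111.29)²) = √(2693.338466 + 613.157882) = 57.5021 km
F: √((-0.2735·111.32)² + (-0.3188·111.29)²) = √(926.960134 + 1258.777322) = 46.7519 km
G: √((-0.6382·111.32)² + (0.9104·111.29)²) = √(5047.310181 + 10265.421421) = 123.7446 km
H: √((0.6492·111.32)² + (0.1942·111.29)²) = √(5222.800267 + 467.100934) = 75.4314 km
I: √((-0.1875·111.32)² + (-0.2653·111.29)²) = √(435.661256 + 871.739620) = 36.1580 km
Sorted: C (16.4182 km) < I (36.1580 km) < F (46.7519 km) < E (57.5021 km) < B (73.8673 km) < …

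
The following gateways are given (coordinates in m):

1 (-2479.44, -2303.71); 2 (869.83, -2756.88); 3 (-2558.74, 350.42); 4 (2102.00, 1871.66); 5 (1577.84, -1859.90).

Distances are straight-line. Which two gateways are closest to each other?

2 and 5

Pairwise distances:
1–2: 3379.79 m
1–3: 2655.31 m
1–4: 6198.65 m
1–5: 4081.48 m
2–3: 4627.14 m
2–4: 4789.74 m
2–5: 1142.74 m
3–4: 4902.72 m
3–5: 4690.08 m
4–5: 3768.19 m
Closest pair: 2–5 at 1142.74 m.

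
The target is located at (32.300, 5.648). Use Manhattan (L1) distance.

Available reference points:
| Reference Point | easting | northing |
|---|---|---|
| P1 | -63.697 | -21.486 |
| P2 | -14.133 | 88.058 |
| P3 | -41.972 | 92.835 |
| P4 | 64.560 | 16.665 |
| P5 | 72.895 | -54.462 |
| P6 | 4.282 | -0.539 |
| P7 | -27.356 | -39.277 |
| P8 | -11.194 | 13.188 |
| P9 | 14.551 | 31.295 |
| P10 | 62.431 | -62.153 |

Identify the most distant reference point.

P3

Distances from (32.300, 5.648):
P1: |-95.997| + |-27.134| = 95.997 + 27.134 = 123.131
P2: |-46.433| + |82.410| = 46.433 + 82.410 = 128.843
P3: |-74.272| + |87.187| = 74.272 + 87.187 = 161.459
P4: |32.260| + |11.017| = 32.260 + 11.017 = 43.277
P5: |40.595| + |-60.110| = 40.595 + 60.110 = 100.705
P6: |-28.018| + |-6.187| = 28.018 + 6.187 = 34.205
P7: |-59.656| + |-44.925| = 59.656 + 44.925 = 104.581
P8: |-43.494| + |7.540| = 43.494 + 7.540 = 51.034
P9: |-17.749| + |25.647| = 17.749 + 25.647 = 43.396
P10: |30.131| + |-67.801| = 30.131 + 67.801 = 97.932
Maximum: P3 at 161.459.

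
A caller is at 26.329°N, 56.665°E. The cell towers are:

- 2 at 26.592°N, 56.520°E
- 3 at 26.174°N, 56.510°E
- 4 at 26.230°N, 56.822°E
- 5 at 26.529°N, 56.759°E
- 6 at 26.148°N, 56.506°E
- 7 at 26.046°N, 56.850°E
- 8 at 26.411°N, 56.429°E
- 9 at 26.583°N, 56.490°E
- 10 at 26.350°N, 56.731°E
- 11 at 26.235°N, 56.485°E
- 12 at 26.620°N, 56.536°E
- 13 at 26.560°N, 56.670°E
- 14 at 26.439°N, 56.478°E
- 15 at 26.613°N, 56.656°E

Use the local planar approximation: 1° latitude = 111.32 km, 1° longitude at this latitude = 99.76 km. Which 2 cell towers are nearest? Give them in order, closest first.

10, 4

Distances from 26.329°N, 56.665°E:
2: √((0.263·111.32)² + (-0.145·99.76)²) = √(857.15210 + 209.24201) = 32.656 km
3: √((-0.155·111.32)² + (-0.155·99.76)²) = √(297.72122 + 239.09818) = 23.169 km
4: √((-0.099·111.32)² + (0.157·99.76)²) = √(121.45539 + 245.30827) = 19.151 km
5: √((0.200·111.32)² + (0.094·99.76)²) = √(495.68570 + 87.93638) = 24.158 km
6: √((-0.181·111.32)² + (-0.159·99.76)²) = √(405.97898 + 251.59797) = 25.643 km
7: √((-0.283·111.32)² + (0.185·99.76)²) = √(992.47429 + 340.60917) = 36.511 km
8: √((0.082·111.32)² + (-0.236·99.76)²) = √(83.32477 + 554.28980) = 25.251 km
9: √((0.254·111.32)² + (-0.175·99.76)²) = √(799.49146 + 304.78176) = 33.231 km
10: √((0.021·111.32)² + (0.066·99.76)²) = √(5.46493 + 43.35116) = 6.987 km
11: √((-0.094·111.32)² + (-0.180·99.76)²) = √(109.49697 + 322.44667) = 20.783 km
12: √((0.291·111.32)² + (-0.129·99.76)²) = √(1049.37901 + 165.61219) = 34.857 km
13: √((0.231·111.32)² + (0.005·99.76)²) = √(661.25711 + 0.24880) = 25.720 km
14: √((0.110·111.32)² + (-0.187·99.76)²) = √(149.94492 + 348.01350) = 22.315 km
15: √((0.284·111.32)² + (-0.009·99.76)²) = √(999.50064 + 0.80612) = 31.628 km
Sorted: 10 (6.987 km) < 4 (19.151 km) < 11 (20.783 km) < 14 (22.315 km) < …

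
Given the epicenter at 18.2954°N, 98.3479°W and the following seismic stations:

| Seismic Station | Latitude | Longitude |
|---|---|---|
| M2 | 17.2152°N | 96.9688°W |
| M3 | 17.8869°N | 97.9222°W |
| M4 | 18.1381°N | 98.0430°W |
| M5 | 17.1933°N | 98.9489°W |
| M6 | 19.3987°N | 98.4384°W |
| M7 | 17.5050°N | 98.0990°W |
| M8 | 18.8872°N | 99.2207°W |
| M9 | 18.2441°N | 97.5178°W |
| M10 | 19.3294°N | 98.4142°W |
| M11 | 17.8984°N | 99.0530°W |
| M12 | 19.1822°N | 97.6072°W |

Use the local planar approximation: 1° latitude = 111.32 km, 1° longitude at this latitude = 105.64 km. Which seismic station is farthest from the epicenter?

Distances from 18.2954°N, 98.3479°W:
M2: √((-1.0802·111.32)² + (1.3791·105.64)²) = √(14459.548797 + 21225.029475) = 188.9036 km
M3: √((-0.4085·111.32)² + (0.4257·105.64)²) = √(2067.904685 + 2022.386164) = 63.9554 km
M4: √((-0.1573·111.32)² + (0.3049·105.64)²) = √(306.622373 + 1037.460651) = 36.6617 km
M5: √((-1.1021·111.32)² + (-0.6010·105.64)²) = √(15051.798651 + 4030.934387) = 138.1403 km
M6: √((1.1033·111.32)² + (-0.0905·105.64)²) = √(15084.594208 + 91.401631) = 123.1909 km
M7: √((-0.7904·111.32)² + (0.2489·105.64)²) = √(7741.769889 + 691.363708) = 91.8321 km
M8: √((0.5918·111.32)² + (-0.8728·105.64)²) = √(4340.065830 + 8501.317972) = 113.3198 km
M9: √((-0.0513·111.32)² + (0.8301·105.64)²) = √(32.612277 + 7689.845473) = 87.8775 km
M10: √((1.0340·111.32)² + (-0.0663·105.64)²) = √(13249.133400 + 49.055063) = 115.3178 km
M11: √((-0.3970·111.32)² + (-0.7051·105.64)²) = √(1953.113172 + 5548.278011) = 86.6106 km
M12: √((0.8868·111.32)² + (0.7407·105.64)²) = √(9745.357247 + 6122.678768) = 125.9684 km
Maximum: M2 at 188.9036 km.

M2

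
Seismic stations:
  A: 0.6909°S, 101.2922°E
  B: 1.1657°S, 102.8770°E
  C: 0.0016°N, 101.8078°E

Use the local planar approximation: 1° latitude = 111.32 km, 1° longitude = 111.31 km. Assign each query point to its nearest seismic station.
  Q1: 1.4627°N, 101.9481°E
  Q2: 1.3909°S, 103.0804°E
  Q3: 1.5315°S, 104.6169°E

Q1→C; Q2→B; Q3→B

Q1 at 1.4627°N, 101.9481°E:
  A: √((-2.1536·111.32)² + (-0.6559·111.31)²) = √(57474.669211 + 5330.201502) = 250.6090 km
  B: √((-2.6284·111.32)² + (0.9289·111.31)²) = √(85610.949220 + 10690.703658) = 310.3251 km
  C: √((-1.4611·111.32)² + (-0.1403·111.31)²) = √(26454.909296 + 243.884224) = 163.3977 km
  → nearest: C (163.3977 km)
Q2 at 1.3909°S, 103.0804°E:
  A: √((0.7000·111.32)² + (-1.7882·111.31)²) = √(6072.149776 + 39618.729700) = 213.7543 km
  B: √((0.2252·111.32)² + (-0.2034·111.31)²) = √(628.467998 + 512.590157) = 33.7796 km
  C: √((1.3925·111.32)² + (-1.2726·111.31)²) = √(24029.061172 + 20065.602439) = 209.9873 km
  → nearest: B (33.7796 km)
Q3 at 1.5315°S, 104.6169°E:
  A: √((0.8406·111.32)² + (-3.3247·111.31)²) = √(8756.391418 + 136953.549416) = 381.7197 km
  B: √((0.3658·111.32)² + (-1.7399·111.31)²) = √(1658.188113 + 37507.398417) = 197.9030 km
  C: √((1.5331·111.32)² + (-2.8091·111.31)²) = √(29126.437095 + 97769.358357) = 356.2244 km
  → nearest: B (197.9030 km)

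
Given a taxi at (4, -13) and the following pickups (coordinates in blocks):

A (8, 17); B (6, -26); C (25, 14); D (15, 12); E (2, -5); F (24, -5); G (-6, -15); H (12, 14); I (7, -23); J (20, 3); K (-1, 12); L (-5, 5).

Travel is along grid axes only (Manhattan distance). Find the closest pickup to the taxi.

Distances from (4, -13):
A: |4| + |30| = 4 + 30 = 34 blocks
B: |2| + |-13| = 2 + 13 = 15 blocks
C: |21| + |27| = 21 + 27 = 48 blocks
D: |11| + |25| = 11 + 25 = 36 blocks
E: |-2| + |8| = 2 + 8 = 10 blocks
F: |20| + |8| = 20 + 8 = 28 blocks
G: |-10| + |-2| = 10 + 2 = 12 blocks
H: |8| + |27| = 8 + 27 = 35 blocks
I: |3| + |-10| = 3 + 10 = 13 blocks
J: |16| + |16| = 16 + 16 = 32 blocks
K: |-5| + |25| = 5 + 25 = 30 blocks
L: |-9| + |18| = 9 + 18 = 27 blocks
Minimum: E at 10 blocks.

E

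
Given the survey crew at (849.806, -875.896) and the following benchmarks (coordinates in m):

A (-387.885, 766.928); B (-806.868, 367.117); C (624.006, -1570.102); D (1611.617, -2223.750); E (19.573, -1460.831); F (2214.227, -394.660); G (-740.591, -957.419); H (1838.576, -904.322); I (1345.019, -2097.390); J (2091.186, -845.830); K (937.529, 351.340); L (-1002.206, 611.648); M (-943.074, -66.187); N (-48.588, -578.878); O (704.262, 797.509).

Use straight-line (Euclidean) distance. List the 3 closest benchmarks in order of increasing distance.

Distances from (849.806, -875.896):
A: √((-1237.691)² + (1642.824)²) = √(1531879.01148 + 2698870.69498) = 2056.879 m
B: √((-1656.674)² + (1243.013)²) = √(2744568.74228 + 1545081.31817) = 2071.147 m
C: √((-225.800)² + (-694.206)²) = √(50985.64000 + 481921.97044) = 730.005 m
D: √((761.811)² + (-1347.854)²) = √(580355.99972 + 1816710.40532) = 1548.246 m
E: √((-830.233)² + (-584.935)²) = √(689286.83429 + 342148.95422) = 1015.596 m
F: √((1364.421)² + (481.236)²) = √(1861644.66524 + 231588.08770) = 1446.801 m
G: √((-1590.397)² + (-81.523)²) = √(2529362.61761 + 6645.99953) = 1592.485 m
H: √((988.770)² + (-28.426)²) = √(977666.11290 + 808.03748) = 989.179 m
I: √((495.213)² + (-1221.494)²) = √(245235.91537 + 1492047.59204) = 1318.061 m
J: √((1241.380)² + (30.066)²) = √(1541024.30440 + 903.96436) = 1241.744 m
K: √((87.723)² + (1227.236)²) = √(7695.32473 + 1506108.19970) = 1230.367 m
L: √((-1852.012)² + (1487.544)²) = √(3429948.44814 + 2212787.15194) = 2375.444 m
M: √((-1792.880)² + (809.709)²) = √(3214418.69440 + 655628.66468) = 1967.244 m
N: √((-898.394)² + (297.018)²) = √(807111.77924 + 88219.69232) = 946.220 m
O: √((-145.544)² + (1673.405)²) = √(21183.05594 + 2800284.29402) = 1679.722 m
Sorted: C (730.005 m) < N (946.220 m) < H (989.179 m) < E (1015.596 m) < K (1230.367 m) < …

C, N, H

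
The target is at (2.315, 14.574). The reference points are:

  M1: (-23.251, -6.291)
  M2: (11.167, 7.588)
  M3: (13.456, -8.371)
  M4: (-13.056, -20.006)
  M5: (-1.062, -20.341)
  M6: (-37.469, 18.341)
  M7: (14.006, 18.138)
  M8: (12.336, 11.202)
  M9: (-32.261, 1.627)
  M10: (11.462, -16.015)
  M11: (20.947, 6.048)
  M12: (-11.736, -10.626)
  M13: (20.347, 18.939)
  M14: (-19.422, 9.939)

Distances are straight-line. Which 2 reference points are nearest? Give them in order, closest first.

M8, M2

Distances from (2.315, 14.574):
M1: √((-25.566)² + (-20.865)²) = √(653.62036 + 435.34823) = 33.000
M2: √((8.852)² + (-6.986)²) = √(78.35790 + 48.80420) = 11.277
M3: √((11.141)² + (-22.945)²) = √(124.12188 + 526.47303) = 25.507
M4: √((-15.371)² + (-34.580)²) = √(236.26764 + 1195.77640) = 37.842
M5: √((-3.377)² + (-34.915)²) = √(11.40413 + 1219.05723) = 35.078
M6: √((-39.784)² + (3.767)²) = √(1582.76666 + 14.19029) = 39.962
M7: √((11.691)² + (3.564)²) = √(136.67948 + 12.70210) = 12.222
M8: √((10.021)² + (-3.372)²) = √(100.42044 + 11.37038) = 10.573
M9: √((-34.576)² + (-12.947)²) = √(1195.49978 + 167.62481) = 36.921
M10: √((9.147)² + (-30.589)²) = √(83.66761 + 935.68692) = 31.927
M11: √((18.632)² + (-8.526)²) = √(347.15142 + 72.69268) = 20.490
M12: √((-14.051)² + (-25.200)²) = √(197.43060 + 635.04000) = 28.853
M13: √((18.032)² + (4.365)²) = √(325.15302 + 19.05323) = 18.553
M14: √((-21.737)² + (-4.635)²) = √(472.49717 + 21.48322) = 22.226
Sorted: M8 (10.573) < M2 (11.277) < M7 (12.222) < M13 (18.553) < …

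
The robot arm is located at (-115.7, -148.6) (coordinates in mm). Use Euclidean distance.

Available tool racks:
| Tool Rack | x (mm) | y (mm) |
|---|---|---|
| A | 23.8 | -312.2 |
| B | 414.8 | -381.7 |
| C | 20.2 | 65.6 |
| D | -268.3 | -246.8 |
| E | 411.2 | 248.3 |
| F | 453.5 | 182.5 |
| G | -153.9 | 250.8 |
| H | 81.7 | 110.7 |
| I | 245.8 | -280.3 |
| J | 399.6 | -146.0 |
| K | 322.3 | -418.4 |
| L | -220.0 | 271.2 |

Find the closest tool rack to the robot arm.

Distances from (-115.7, -148.6):
A: √((139.5)² + (-163.6)²) = √(19460.250 + 26764.960) = 215.0 mm
B: √((530.5)² + (-233.1)²) = √(281430.250 + 54335.610) = 579.5 mm
C: √((135.9)² + (214.2)²) = √(18468.810 + 45881.640) = 253.7 mm
D: √((-152.6)² + (-98.2)²) = √(23286.760 + 9643.240) = 181.5 mm
E: √((526.9)² + (396.9)²) = √(277623.610 + 157529.610) = 659.7 mm
F: √((569.2)² + (331.1)²) = √(323988.640 + 109627.210) = 658.5 mm
G: √((-38.2)² + (399.4)²) = √(1459.240 + 159520.360) = 401.2 mm
H: √((197.4)² + (259.3)²) = √(38966.760 + 67236.490) = 325.9 mm
I: √((361.5)² + (-131.7)²) = √(130682.250 + 17344.890) = 384.7 mm
J: √((515.3)² + (2.6)²) = √(265534.090 + 6.760) = 515.3 mm
K: √((438.0)² + (-269.8)²) = √(191844.000 + 72792.040) = 514.4 mm
L: √((-104.3)² + (419.8)²) = √(10878.490 + 176232.040) = 432.6 mm
Minimum: D at 181.5 mm.

D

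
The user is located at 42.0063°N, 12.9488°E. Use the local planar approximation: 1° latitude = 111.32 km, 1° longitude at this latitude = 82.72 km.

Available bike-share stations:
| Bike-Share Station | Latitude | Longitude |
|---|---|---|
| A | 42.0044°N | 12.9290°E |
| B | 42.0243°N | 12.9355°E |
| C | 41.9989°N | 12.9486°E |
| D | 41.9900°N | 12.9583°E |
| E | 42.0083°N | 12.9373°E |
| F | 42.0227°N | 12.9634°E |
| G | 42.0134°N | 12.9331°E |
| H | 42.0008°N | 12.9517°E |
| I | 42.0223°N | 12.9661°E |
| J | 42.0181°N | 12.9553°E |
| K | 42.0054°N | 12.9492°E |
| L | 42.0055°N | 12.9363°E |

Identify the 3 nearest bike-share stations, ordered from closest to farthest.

K, H, C

Distances from 42.0063°N, 12.9488°E:
A: 1.6515 km
B: 2.2859 km
C: 0.8239 km
D: 1.9774 km
E: 0.9770 km
F: 2.1890 km
G: 1.5203 km
H: 0.6576 km
I: 2.2848 km
J: 1.4194 km
K: 0.1055 km
L: 1.0378 km
Sorted: K (0.1055 km) < H (0.6576 km) < C (0.8239 km) < E (0.9770 km) < L (1.0378 km) < …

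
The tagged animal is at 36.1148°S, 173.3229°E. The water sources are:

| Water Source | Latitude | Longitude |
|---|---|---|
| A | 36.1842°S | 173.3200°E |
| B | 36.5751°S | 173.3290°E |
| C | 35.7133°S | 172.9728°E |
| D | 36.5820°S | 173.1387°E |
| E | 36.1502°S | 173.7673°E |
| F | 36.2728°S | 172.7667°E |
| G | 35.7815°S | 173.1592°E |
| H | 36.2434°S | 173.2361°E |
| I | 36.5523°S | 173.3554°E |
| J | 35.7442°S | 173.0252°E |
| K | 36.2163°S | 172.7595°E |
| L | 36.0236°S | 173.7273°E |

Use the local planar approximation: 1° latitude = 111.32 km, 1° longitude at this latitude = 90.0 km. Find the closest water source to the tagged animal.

A

Distances from 36.1148°S, 173.3229°E:
A: 7.7300 km
B: 51.2435 km
C: 54.6851 km
D: 54.5870 km
E: 40.1897 km
F: 53.0581 km
G: 39.9211 km
H: 16.3085 km
I: 48.7903 km
J: 49.1920 km
K: 51.9496 km
L: 37.7854 km
Minimum: A at 7.7300 km.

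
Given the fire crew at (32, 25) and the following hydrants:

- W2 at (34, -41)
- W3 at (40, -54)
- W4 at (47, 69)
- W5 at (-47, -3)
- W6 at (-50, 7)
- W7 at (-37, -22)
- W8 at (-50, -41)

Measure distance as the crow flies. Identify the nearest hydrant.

Distances from (32, 25):
W2: 66.0
W3: 79.4
W4: 46.5
W5: 83.8
W6: 84.0
W7: 83.5
W8: 105.3
Minimum: W4 at 46.5.

W4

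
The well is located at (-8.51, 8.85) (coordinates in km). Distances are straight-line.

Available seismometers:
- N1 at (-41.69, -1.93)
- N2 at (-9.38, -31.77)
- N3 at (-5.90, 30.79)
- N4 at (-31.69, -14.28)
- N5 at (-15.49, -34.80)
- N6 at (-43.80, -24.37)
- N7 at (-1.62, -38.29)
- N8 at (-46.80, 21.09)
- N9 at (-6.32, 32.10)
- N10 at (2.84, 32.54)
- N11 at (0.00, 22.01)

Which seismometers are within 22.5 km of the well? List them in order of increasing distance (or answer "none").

Distances from (-8.51, 8.85):
N1: √((-33.18)² + (-10.78)²) = √(1100.9124 + 116.2084) = 34.89 km
N2: √((-0.87)² + (-40.62)²) = √(0.7569 + 1649.9844) = 40.63 km
N3: √((2.61)² + (21.94)²) = √(6.8121 + 481.3636) = 22.09 km
N4: √((-23.18)² + (-23.13)²) = √(537.3124 + 534.9969) = 32.75 km
N5: √((-6.98)² + (-43.65)²) = √(48.7204 + 1905.3225) = 44.20 km
N6: √((-35.29)² + (-33.22)²) = √(1245.3841 + 1103.5684) = 48.47 km
N7: √((6.89)² + (-47.14)²) = √(47.4721 + 2222.1796) = 47.64 km
N8: √((-38.29)² + (12.24)²) = √(1466.1241 + 149.8176) = 40.20 km
N9: √((2.19)² + (23.25)²) = √(4.7961 + 540.5625) = 23.35 km
N10: √((11.35)² + (23.69)²) = √(128.8225 + 561.2161) = 26.27 km
N11: √((8.51)² + (13.16)²) = √(72.4201 + 173.1856) = 15.67 km
Threshold 22.5 km: N11 (15.67 km), N3 (22.09 km) are within range.

N11, N3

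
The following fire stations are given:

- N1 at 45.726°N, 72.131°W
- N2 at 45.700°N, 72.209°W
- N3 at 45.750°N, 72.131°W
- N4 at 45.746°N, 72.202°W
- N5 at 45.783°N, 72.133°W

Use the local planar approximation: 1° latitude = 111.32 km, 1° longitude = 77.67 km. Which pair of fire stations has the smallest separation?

Pairwise distances:
N1–N2: 6.714 km
N1–N3: 2.672 km
N1–N4: 5.947 km
N1–N5: 6.347 km
N2–N3: 8.227 km
N2–N4: 5.150 km
N2–N5: 10.964 km
N3–N4: 5.533 km
N3–N5: 3.677 km
N4–N5: 6.759 km
Closest pair: N1–N3 at 2.672 km.

N1 and N3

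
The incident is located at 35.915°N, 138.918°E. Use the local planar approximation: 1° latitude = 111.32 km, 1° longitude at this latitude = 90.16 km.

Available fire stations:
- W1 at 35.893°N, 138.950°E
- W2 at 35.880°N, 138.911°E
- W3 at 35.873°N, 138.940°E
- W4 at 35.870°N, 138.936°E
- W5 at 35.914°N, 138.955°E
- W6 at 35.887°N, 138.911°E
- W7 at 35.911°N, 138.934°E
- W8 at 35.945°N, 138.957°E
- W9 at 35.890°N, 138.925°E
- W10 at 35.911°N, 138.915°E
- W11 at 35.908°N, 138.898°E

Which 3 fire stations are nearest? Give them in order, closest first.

W10, W7, W11

Distances from 35.915°N, 138.918°E:
W1: 3.784 km
W2: 3.947 km
W3: 5.079 km
W4: 5.266 km
W5: 3.338 km
W6: 3.180 km
W7: 1.510 km
W8: 4.849 km
W9: 2.854 km
W10: 0.521 km
W11: 1.964 km
Sorted: W10 (0.521 km) < W7 (1.510 km) < W11 (1.964 km) < W9 (2.854 km) < W6 (3.180 km) < …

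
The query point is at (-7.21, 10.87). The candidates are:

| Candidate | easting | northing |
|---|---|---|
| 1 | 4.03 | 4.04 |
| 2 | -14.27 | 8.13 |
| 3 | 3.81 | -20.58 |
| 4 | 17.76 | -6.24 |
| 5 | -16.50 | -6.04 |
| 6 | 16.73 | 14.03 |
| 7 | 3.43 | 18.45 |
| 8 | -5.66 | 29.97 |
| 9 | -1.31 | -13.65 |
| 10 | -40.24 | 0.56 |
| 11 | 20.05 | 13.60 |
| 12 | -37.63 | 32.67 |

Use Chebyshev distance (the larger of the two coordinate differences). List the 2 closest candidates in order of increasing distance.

Distances from (-7.21, 10.87):
1: 11.24
2: 7.06
3: 31.45
4: 24.97
5: 16.91
6: 23.94
7: 10.64
8: 19.10
9: 24.52
10: 33.03
11: 27.26
12: 30.42
Sorted: 2 (7.06) < 7 (10.64) < 1 (11.24) < 5 (16.91) < …

2, 7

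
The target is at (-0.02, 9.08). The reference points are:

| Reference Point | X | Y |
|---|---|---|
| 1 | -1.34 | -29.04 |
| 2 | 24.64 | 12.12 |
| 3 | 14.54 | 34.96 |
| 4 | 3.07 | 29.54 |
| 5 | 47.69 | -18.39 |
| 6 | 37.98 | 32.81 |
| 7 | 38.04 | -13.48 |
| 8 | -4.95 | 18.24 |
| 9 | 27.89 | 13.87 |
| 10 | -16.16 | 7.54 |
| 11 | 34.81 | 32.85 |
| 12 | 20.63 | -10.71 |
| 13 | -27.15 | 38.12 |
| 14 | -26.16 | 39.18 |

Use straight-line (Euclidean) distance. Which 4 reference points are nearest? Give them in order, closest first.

8, 10, 4, 2

Distances from (-0.02, 9.08):
1: √((-1.32)² + (-38.12)²) = √(1.7424 + 1453.1344) = 38.14
2: √((24.66)² + (3.04)²) = √(608.1156 + 9.2416) = 24.85
3: √((14.56)² + (25.88)²) = √(211.9936 + 669.7744) = 29.69
4: √((3.09)² + (20.46)²) = √(9.5481 + 418.6116) = 20.69
5: √((47.71)² + (-27.47)²) = √(2276.2441 + 754.6009) = 55.05
6: √((38.00)² + (23.73)²) = √(1444.0000 + 563.1129) = 44.80
7: √((38.06)² + (-22.56)²) = √(1448.5636 + 508.9536) = 44.24
8: √((-4.93)² + (9.16)²) = √(24.3049 + 83.9056) = 10.40
9: √((27.91)² + (4.79)²) = √(778.9681 + 22.9441) = 28.32
10: √((-16.14)² + (-1.54)²) = √(260.4996 + 2.3716) = 16.21
11: √((34.83)² + (23.77)²) = √(1213.1289 + 565.0129) = 42.17
12: √((20.65)² + (-19.79)²) = √(426.4225 + 391.6441) = 28.60
13: √((-27.13)² + (29.04)²) = √(736.0369 + 843.3216) = 39.74
14: √((-26.14)² + (30.10)²) = √(683.2996 + 906.0100) = 39.87
Sorted: 8 (10.40) < 10 (16.21) < 4 (20.69) < 2 (24.85) < 9 (28.32) < 12 (28.60) < …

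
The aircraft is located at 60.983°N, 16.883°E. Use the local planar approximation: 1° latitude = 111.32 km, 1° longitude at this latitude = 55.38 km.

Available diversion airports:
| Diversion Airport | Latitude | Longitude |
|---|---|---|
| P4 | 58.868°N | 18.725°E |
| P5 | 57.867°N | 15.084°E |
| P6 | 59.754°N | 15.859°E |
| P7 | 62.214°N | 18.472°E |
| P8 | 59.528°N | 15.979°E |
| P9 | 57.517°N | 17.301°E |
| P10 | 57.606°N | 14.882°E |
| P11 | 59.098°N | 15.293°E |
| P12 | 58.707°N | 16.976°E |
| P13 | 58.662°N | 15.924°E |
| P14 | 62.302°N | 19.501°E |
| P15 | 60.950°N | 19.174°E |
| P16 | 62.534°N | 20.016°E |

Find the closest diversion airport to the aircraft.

P15

Distances from 60.983°N, 16.883°E:
P4: √((-2.115·111.32)² + (1.842·55.38)²) = √(55432.84119 + 10406.03194) = 256.591 km
P5: √((-3.116·111.32)² + (-1.799·55.38)²) = √(120320.96138 + 9925.86192) = 360.897 km
P6: √((-1.229·111.32)² + (-1.024·55.38)²) = √(18717.59996 + 3215.92429) = 148.100 km
P7: √((1.231·111.32)² + (1.589·55.38)²) = √(18778.56930 + 7743.79232) = 162.857 km
P8: √((-1.455·111.32)² + (-0.904·55.38)²) = √(26234.47526 + 2506.35603) = 169.531 km
P9: √((-3.466·111.32)² + (0.418·55.38)²) = √(148868.73983 + 535.86879) = 386.529 km
P10: √((-3.377·111.32)² + (-2.001·55.38)²) = √(141321.59052 + 12280.04844) = 391.920 km
P11: √((-1.885·111.32)² + (-1.590·55.38)²) = √(44032.07018 + 7753.54214) = 227.565 km
P12: √((-2.276·111.32)² + (0.093·55.38)²) = √(64193.47865 + 26.52600) = 253.417 km
P13: √((-2.321·111.32)² + (-0.959·55.38)²) = √(66756.97919 + 2820.61049) = 263.776 km
P14: √((1.319·111.32)² + (2.618·55.38)²) = √(21559.36605 + 21020.60383) = 206.349 km
P15: √((-0.033·111.32)² + (2.291·55.38)²) = √(13.49504 + 16097.41280) = 126.929 km
P16: √((1.551·111.32)² + (3.133·55.38)²) = √(29810.55015 + 30104.17241) = 244.775 km
Minimum: P15 at 126.929 km.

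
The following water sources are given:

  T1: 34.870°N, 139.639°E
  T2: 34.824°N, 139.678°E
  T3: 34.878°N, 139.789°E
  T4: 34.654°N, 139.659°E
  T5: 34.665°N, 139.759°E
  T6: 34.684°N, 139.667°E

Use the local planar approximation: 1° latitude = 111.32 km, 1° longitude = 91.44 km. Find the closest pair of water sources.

T4 and T6

Pairwise distances:
T4–T6: 3.419 km
T1–T2: 6.240 km
T5–T6: 8.674 km
T4–T5: 9.226 km
T2–T3: 11.796 km
T1–T3: 13.745 km
T2–T6: 15.617 km
T2–T4: 19.004 km
T2–T5: 19.187 km
T1–T6: 20.863 km
T3–T5: 23.869 km
T1–T4: 24.115 km
T3–T6: 24.307 km
T1–T5: 25.322 km
T3–T4: 27.624 km
Closest pair: T4–T6 at 3.419 km.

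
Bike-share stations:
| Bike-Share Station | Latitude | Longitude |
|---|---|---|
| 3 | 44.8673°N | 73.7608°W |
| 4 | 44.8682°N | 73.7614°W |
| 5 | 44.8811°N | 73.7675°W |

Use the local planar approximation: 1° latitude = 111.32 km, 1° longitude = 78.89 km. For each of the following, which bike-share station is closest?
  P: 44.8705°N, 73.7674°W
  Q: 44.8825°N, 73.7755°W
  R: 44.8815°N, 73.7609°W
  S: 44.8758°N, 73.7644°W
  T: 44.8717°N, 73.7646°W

P→4; Q→5; R→5; S→5; T→4

P at 44.8705°N, 73.7674°W:
  3: 0.6309 km
  4: 0.5381 km
  5: 1.1800 km
  → nearest: 4 (0.5381 km)
Q at 44.8825°N, 73.7755°W:
  3: 2.0513 km
  4: 1.9420 km
  5: 0.6501 km
  → nearest: 5 (0.6501 km)
R at 44.8815°N, 73.7609°W:
  3: 1.5808 km
  4: 1.4811 km
  5: 0.5226 km
  → nearest: 5 (0.5226 km)
S at 44.8758°N, 73.7644°W:
  3: 0.9879 km
  4: 0.8785 km
  5: 0.6387 km
  → nearest: 5 (0.6387 km)
T at 44.8717°N, 73.7646°W:
  3: 0.5743 km
  4: 0.4643 km
  5: 1.0711 km
  → nearest: 4 (0.4643 km)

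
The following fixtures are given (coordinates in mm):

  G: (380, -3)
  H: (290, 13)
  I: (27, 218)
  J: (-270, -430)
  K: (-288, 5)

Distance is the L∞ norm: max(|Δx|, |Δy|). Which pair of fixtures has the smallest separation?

G and H

Pairwise distances:
G–H: 90 mm
G–I: 353 mm
G–J: 650 mm
G–K: 668 mm
H–I: 263 mm
H–J: 560 mm
H–K: 578 mm
I–J: 648 mm
I–K: 315 mm
J–K: 435 mm
Closest pair: G–H at 90 mm.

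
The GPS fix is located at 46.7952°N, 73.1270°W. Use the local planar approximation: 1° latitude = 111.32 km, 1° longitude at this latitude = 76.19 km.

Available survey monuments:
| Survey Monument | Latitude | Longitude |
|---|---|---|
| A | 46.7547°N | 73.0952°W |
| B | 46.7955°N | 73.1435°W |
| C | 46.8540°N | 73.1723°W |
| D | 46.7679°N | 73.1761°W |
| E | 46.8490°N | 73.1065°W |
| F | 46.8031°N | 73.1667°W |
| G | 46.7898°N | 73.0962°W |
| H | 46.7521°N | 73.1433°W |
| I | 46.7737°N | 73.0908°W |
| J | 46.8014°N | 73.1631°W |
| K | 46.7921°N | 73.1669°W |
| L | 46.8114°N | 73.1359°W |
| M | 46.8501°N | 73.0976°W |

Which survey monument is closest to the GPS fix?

B

Distances from 46.7952°N, 73.1270°W:
A: 5.1182 km
B: 1.2576 km
C: 7.3998 km
D: 4.8198 km
E: 6.1893 km
F: 3.1500 km
G: 2.4224 km
H: 4.9560 km
I: 3.6517 km
J: 2.8357 km
K: 3.0595 km
L: 1.9267 km
M: 6.5090 km
Minimum: B at 1.2576 km.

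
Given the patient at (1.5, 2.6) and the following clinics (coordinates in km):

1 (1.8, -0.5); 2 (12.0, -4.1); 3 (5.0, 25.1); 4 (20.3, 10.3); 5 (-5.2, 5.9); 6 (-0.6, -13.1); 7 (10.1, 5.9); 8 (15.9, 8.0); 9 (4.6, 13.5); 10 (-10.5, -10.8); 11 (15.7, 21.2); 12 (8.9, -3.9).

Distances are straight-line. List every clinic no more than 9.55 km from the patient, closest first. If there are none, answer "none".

Distances from (1.5, 2.6):
1: √((0.3)² + (-3.1)²) = √(0.090 + 9.610) = 3.1 km
2: √((10.5)² + (-6.7)²) = √(110.250 + 44.890) = 12.5 km
3: √((3.5)² + (22.5)²) = √(12.250 + 506.250) = 22.8 km
4: √((18.8)² + (7.7)²) = √(353.440 + 59.290) = 20.3 km
5: √((-6.7)² + (3.3)²) = √(44.890 + 10.890) = 7.5 km
6: √((-2.1)² + (-15.7)²) = √(4.410 + 246.490) = 15.8 km
7: √((8.6)² + (3.3)²) = √(73.960 + 10.890) = 9.2 km
8: √((14.4)² + (5.4)²) = √(207.360 + 29.160) = 15.4 km
9: √((3.1)² + (10.9)²) = √(9.610 + 118.810) = 11.3 km
10: √((-12.0)² + (-13.4)²) = √(144.000 + 179.560) = 18.0 km
11: √((14.2)² + (18.6)²) = √(201.640 + 345.960) = 23.4 km
12: √((7.4)² + (-6.5)²) = √(54.760 + 42.250) = 9.8 km
Threshold 9.55 km: 1 (3.1 km), 5 (7.5 km), 7 (9.2 km) are within range.

1, 5, 7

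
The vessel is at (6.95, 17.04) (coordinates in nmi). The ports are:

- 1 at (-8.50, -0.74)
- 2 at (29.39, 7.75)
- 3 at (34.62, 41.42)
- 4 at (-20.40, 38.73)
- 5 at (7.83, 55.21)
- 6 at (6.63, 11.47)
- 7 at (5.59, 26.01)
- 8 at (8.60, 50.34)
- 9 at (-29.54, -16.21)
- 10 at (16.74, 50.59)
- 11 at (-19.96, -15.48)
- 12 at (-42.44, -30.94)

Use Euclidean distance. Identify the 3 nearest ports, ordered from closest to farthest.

Distances from (6.95, 17.04):
1: √((-15.45)² + (-17.78)²) = √(238.7025 + 316.1284) = 23.55 nmi
2: √((22.44)² + (-9.29)²) = √(503.5536 + 86.3041) = 24.29 nmi
3: √((27.67)² + (24.38)²) = √(765.6289 + 594.3844) = 36.88 nmi
4: √((-27.35)² + (21.69)²) = √(748.0225 + 470.4561) = 34.91 nmi
5: √((0.88)² + (38.17)²) = √(0.7744 + 1456.9489) = 38.18 nmi
6: √((-0.32)² + (-5.57)²) = √(0.1024 + 31.0249) = 5.58 nmi
7: √((-1.36)² + (8.97)²) = √(1.8496 + 80.4609) = 9.07 nmi
8: √((1.65)² + (33.30)²) = √(2.7225 + 1108.8900) = 33.34 nmi
9: √((-36.49)² + (-33.25)²) = √(1331.5201 + 1105.5625) = 49.37 nmi
10: √((9.79)² + (33.55)²) = √(95.8441 + 1125.6025) = 34.95 nmi
11: √((-26.91)² + (-32.52)²) = √(724.1481 + 1057.5504) = 42.21 nmi
12: √((-49.39)² + (-47.98)²) = √(2439.3721 + 2302.0804) = 68.86 nmi
Sorted: 6 (5.58 nmi) < 7 (9.07 nmi) < 1 (23.55 nmi) < 2 (24.29 nmi) < 8 (33.34 nmi) < …

6, 7, 1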